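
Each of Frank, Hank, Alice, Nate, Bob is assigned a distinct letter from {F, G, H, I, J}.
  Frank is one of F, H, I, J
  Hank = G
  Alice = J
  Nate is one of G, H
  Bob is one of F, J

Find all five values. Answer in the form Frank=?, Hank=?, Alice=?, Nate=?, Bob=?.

Frank=I, Hank=G, Alice=J, Nate=H, Bob=F

Hank's domain is down to {G}, so Hank = G. Remove G from Nate.
Alice must be J (only option left). Eliminate J elsewhere: Frank, Bob.
Nate must be H (only option left). Eliminate H elsewhere: Frank.
Bob has just one choice, so Bob = F. Remove F from Frank.
Frank must be I (only option left).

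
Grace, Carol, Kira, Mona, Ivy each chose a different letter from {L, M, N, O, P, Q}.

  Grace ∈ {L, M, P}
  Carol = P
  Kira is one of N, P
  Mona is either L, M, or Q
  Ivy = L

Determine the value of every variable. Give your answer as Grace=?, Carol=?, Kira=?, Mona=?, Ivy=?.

Grace=M, Carol=P, Kira=N, Mona=Q, Ivy=L

Carol must be P (only option left). Remove P from Grace, Kira.
Kira's domain is down to {N}, so Kira = N.
Ivy must be L (only option left). Eliminate L elsewhere: Grace, Mona.
That leaves Grace = M. Strike M from Mona.
Mona has just one choice, so Mona = Q.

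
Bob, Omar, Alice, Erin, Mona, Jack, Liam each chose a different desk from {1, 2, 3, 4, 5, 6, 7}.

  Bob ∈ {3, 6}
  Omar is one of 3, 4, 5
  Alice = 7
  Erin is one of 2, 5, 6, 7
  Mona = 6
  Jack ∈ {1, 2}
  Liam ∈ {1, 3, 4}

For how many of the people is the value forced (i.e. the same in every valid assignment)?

Alice must be 7 (only option left). Eliminate 7 elsewhere: Erin.
Mona must be 6 (only option left). Remove 6 from Bob, Erin.
Bob must be 3 (only option left). Remove 3 from Omar, Liam.
Determined: Bob=3, Alice=7, Mona=6. The other people each still have more than one consistent value. That makes 3.

3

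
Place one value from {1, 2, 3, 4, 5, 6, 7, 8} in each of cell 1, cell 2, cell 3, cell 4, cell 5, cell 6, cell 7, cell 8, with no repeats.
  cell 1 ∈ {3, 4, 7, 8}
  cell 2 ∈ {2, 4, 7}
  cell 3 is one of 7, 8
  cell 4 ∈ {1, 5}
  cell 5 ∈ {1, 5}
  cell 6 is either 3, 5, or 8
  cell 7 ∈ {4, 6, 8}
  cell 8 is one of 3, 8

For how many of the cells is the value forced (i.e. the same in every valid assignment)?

The 8 variables together cover exactly {1, 2, 3, 4, 5, 6, 7, 8} — 8 values for 8 variables — and 2 appears only in cell 2's list, so cell 2 = 2.
The 7 still-open variables draw from only 7 values {1, 3, 4, 5, 6, 7, 8}, so each is used; only cell 7 can be 6, hence cell 7 = 6.
Among the 6 still-open variables, 4 fits only cell 1 (and all 6 values in {1, 3, 4, 5, 7, 8} must be used), so cell 1 = 4.
The 5 still-open variables together cover exactly {1, 3, 5, 7, 8} — 5 values for 5 variables — and 7 appears only in cell 3's list, so cell 3 = 7.
cell 4 and cell 5 share exactly the 2 values {1, 5}; by pigeonhole those values go to them, so strike 1, 5 from cell 6.
Determined: cell 1=4, cell 2=2, cell 3=7, cell 7=6. The other cells each still have more than one consistent value. That makes 4.

4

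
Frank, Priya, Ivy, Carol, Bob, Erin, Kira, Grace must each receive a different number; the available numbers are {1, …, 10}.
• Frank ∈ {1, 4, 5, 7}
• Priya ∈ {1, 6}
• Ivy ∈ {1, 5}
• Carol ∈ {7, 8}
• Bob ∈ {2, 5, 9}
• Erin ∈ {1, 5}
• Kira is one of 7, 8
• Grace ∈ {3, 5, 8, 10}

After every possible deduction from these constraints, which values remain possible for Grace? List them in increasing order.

3, 10

Ivy and Erin between them cover only {1, 5} — a naked pair. Remove those values from Frank, Priya, Bob, Grace.
Priya has just one choice, so Priya = 6.
Carol and Kira between them cover only {7, 8} — a naked pair. Remove those values from Frank, Grace.
Frank must be 4 (only option left).
No further eliminations apply; Grace can still be any of 3, 10.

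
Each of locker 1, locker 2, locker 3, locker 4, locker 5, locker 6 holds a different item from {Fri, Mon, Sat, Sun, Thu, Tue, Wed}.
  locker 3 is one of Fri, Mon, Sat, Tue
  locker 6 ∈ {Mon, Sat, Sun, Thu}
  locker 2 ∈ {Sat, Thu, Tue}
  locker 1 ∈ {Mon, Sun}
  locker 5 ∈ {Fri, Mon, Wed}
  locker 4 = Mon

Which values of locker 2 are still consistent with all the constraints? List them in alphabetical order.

locker 4 must be Mon (only option left). So locker 1, locker 3, locker 5, locker 6 can't be Mon.
That leaves locker 1 = Sun. Eliminate Sun elsewhere: locker 6.
No further eliminations apply; locker 2 can still be any of Sat, Thu, Tue.

Sat, Thu, Tue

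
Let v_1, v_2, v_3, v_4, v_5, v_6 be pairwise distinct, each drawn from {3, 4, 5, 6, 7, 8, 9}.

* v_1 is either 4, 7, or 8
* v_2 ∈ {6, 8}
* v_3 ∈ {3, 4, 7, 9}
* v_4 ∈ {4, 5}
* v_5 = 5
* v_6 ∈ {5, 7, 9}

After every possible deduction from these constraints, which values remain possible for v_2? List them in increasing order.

v_5 must be 5 (only option left). So v_4, v_6 can't be 5.
v_4 must be 4 (only option left). Strike 4 from v_1, v_3.
No further eliminations apply; v_2 can still be any of 6, 8.

6, 8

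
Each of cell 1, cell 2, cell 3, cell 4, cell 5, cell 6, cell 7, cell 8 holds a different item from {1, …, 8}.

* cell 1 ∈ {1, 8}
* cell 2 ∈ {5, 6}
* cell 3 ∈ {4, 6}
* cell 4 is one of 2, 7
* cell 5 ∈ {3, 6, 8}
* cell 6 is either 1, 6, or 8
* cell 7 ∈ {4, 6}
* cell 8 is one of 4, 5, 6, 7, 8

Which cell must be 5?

Among the 8 variables, 2 fits only cell 4 (and all 8 values in {1, 2, 3, 4, 5, 6, 7, 8} must be used), so cell 4 = 2.
The 7 still-open variables together cover exactly {1, 3, 4, 5, 6, 7, 8} — 7 values for 7 variables — and 3 appears only in cell 5's list, so cell 5 = 3.
Among the 6 still-open variables, 7 fits only cell 8 (and all 6 values in {1, 4, 5, 6, 7, 8} must be used), so cell 8 = 7.
The 5 still-open variables together cover exactly {1, 4, 5, 6, 8} — 5 values for 5 variables — and 5 appears only in cell 2's list, so cell 2 = 5.

cell 2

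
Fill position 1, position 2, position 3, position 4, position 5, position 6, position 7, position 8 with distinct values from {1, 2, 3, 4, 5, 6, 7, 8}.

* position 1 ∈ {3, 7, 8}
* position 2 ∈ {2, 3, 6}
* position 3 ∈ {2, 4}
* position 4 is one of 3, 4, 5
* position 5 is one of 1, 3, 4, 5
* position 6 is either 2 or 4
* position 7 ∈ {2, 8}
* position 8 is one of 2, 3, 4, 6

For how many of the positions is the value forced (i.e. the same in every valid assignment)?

The 8 variables draw from only 8 values {1, 2, 3, 4, 5, 6, 7, 8}, so each is used; only position 5 can be 1, hence position 5 = 1.
The 7 still-open variables together cover exactly {2, 3, 4, 5, 6, 7, 8} — 7 values for 7 variables — and 5 appears only in position 4's list, so position 4 = 5.
The 6 still-open variables draw from only 6 values {2, 3, 4, 6, 7, 8}, so each is used; only position 1 can be 7, hence position 1 = 7.
The 5 still-open variables draw from only 5 values {2, 3, 4, 6, 8}, so each is used; only position 7 can be 8, hence position 7 = 8.
The 2 variables position 3 and position 6 are confined to {2, 4}, which locks those values in; drop them from position 2, position 8.
Determined: position 1=7, position 4=5, position 5=1, position 7=8. The other positions each still have more than one consistent value. That makes 4.

4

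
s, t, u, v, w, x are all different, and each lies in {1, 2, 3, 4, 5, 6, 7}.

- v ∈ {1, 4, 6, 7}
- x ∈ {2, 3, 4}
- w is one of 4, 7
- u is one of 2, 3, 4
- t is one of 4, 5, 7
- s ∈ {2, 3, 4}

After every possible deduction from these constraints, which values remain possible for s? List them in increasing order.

s, u, x between them cover only {2, 3, 4} — a naked triple. Remove those values from t, v, w.
That leaves w = 7. Eliminate 7 elsewhere: t, v.
That leaves t = 5.
No further eliminations apply; s can still be any of 2, 3, 4.

2, 3, 4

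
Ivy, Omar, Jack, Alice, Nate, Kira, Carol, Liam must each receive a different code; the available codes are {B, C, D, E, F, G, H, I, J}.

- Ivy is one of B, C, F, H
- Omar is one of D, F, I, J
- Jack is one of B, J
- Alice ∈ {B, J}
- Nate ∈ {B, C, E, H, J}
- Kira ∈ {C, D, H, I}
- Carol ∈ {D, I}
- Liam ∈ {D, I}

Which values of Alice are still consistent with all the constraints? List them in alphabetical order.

The 8 variables together cover exactly {B, C, D, E, F, H, I, J} — 8 values for 8 variables — and E appears only in Nate's list, so Nate = E.
Jack and Alice share exactly the 2 values {B, J}; by pigeonhole those values go to them, so strike B, J from Ivy, Omar.
The 2 variables Carol and Liam are confined to {D, I}, which locks those values in; drop them from Omar, Kira.
Omar has just one choice, so Omar = F. Remove F from Ivy.
No further eliminations apply; Alice can still be any of B, J.

B, J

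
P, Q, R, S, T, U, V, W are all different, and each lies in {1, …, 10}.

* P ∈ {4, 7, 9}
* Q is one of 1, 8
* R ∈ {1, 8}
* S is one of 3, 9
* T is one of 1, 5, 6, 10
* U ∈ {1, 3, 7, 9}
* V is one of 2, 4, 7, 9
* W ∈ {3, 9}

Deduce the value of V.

2

The 2 variables Q and R are confined to {1, 8}, which locks those values in; drop them from T, U.
S and W between them cover only {3, 9} — a naked pair. Remove those values from P, U, V.
U's domain is down to {7}, so U = 7. Remove 7 from P, V.
P must be 4 (only option left). Eliminate 4 elsewhere: V.
So V = 2.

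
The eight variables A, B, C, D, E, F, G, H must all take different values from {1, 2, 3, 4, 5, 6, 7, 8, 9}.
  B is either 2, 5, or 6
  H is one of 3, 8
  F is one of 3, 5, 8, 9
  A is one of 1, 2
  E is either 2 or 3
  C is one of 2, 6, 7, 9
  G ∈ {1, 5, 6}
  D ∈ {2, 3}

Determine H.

Among the 8 variables, 7 fits only C (and all 8 values in {1, 2, 3, 5, 6, 7, 8, 9} must be used), so C = 7.
Among the 7 still-open variables, 9 fits only F (and all 7 values in {1, 2, 3, 5, 6, 8, 9} must be used), so F = 9.
The 6 still-open variables draw from only 6 values {1, 2, 3, 5, 6, 8}, so each is used; only H can be 8, hence H = 8.

8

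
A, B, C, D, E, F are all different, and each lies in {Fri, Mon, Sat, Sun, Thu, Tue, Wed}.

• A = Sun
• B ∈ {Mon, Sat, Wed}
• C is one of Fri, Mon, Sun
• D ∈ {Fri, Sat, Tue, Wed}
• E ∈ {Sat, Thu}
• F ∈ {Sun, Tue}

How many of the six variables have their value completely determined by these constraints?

2

A must be Sun (only option left). Strike Sun from C, F.
F's domain is down to {Tue}, so F = Tue. Strike Tue from D.
Determined: A=Sun, F=Tue. The other variables each still have more than one consistent value. That makes 2.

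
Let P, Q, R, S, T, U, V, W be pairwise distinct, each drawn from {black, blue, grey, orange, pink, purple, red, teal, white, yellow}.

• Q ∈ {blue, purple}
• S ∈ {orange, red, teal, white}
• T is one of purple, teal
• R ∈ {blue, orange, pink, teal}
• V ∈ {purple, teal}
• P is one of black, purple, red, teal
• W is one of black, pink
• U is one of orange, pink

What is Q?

The 8 variables draw from only 8 values {black, blue, orange, pink, purple, red, teal, white}, so each is used; only S can be white, hence S = white.
The 7 still-open variables draw from only 7 values {black, blue, orange, pink, purple, red, teal}, so each is used; only P can be red, hence P = red.
The 6 still-open variables together cover exactly {black, blue, orange, pink, purple, teal} — 6 values for 6 variables — and black appears only in W's list, so W = black.
T and V share exactly the 2 values {purple, teal}; by pigeonhole those values go to them, so strike purple, teal from Q, R.
So Q = blue.

blue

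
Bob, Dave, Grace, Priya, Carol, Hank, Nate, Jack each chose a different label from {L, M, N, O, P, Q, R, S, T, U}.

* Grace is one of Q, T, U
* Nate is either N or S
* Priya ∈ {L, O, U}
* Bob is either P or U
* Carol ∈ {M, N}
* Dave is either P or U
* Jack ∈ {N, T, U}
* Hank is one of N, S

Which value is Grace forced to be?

Q

The 2 variables Bob and Dave are confined to {P, U}, which locks those values in; drop them from Grace, Priya, Jack.
Hank and Nate share exactly the 2 values {N, S}; by pigeonhole those values go to them, so strike N, S from Carol, Jack.
That leaves Carol = M.
Jack's domain is down to {T}, so Jack = T. Eliminate T elsewhere: Grace.
So Grace = Q.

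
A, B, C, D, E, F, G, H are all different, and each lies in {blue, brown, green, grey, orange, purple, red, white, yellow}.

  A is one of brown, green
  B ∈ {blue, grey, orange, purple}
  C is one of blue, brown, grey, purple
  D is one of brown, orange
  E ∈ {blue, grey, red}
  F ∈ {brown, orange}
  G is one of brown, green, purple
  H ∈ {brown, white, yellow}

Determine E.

The 2 variables D and F are confined to {brown, orange}, which locks those values in; drop them from A, B, C, G, H.
That leaves A = green. So G can't be green.
That leaves G = purple. Strike purple from B, C.
B and C between them cover only {blue, grey} — a naked pair. Remove those values from E.
So E = red.

red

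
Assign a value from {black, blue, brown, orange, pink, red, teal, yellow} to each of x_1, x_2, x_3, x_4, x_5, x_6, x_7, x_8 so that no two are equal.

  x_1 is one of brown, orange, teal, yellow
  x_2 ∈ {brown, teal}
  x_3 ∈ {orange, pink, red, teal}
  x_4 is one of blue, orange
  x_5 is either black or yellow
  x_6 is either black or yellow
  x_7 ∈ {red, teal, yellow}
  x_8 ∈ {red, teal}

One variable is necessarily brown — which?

x_2

Among the 8 variables, blue fits only x_4 (and all 8 values in {black, blue, brown, orange, pink, red, teal, yellow} must be used), so x_4 = blue.
Among the 7 still-open variables, pink fits only x_3 (and all 7 values in {black, brown, orange, pink, red, teal, yellow} must be used), so x_3 = pink.
Among the 6 still-open variables, orange fits only x_1 (and all 6 values in {black, brown, orange, red, teal, yellow} must be used), so x_1 = orange.
The 5 still-open variables draw from only 5 values {black, brown, red, teal, yellow}, so each is used; only x_2 can be brown, hence x_2 = brown.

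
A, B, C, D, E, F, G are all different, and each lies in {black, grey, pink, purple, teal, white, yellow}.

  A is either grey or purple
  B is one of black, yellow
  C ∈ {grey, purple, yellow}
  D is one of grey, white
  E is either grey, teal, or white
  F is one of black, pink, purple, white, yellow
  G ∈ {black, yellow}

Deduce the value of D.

white

The 7 variables together cover exactly {black, grey, pink, purple, teal, white, yellow} — 7 values for 7 variables — and pink appears only in F's list, so F = pink.
The 6 still-open variables together cover exactly {black, grey, purple, teal, white, yellow} — 6 values for 6 variables — and teal appears only in E's list, so E = teal.
The 5 still-open variables together cover exactly {black, grey, purple, white, yellow} — 5 values for 5 variables — and white appears only in D's list, so D = white.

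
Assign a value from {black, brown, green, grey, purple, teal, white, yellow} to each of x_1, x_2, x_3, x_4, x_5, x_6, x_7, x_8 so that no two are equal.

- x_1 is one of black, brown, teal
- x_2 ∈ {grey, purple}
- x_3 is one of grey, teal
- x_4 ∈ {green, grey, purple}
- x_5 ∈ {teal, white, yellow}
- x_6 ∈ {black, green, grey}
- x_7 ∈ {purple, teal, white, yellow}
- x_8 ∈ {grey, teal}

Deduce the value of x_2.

The 8 variables draw from only 8 values {black, brown, green, grey, purple, teal, white, yellow}, so each is used; only x_1 can be brown, hence x_1 = brown.
The 7 still-open variables together cover exactly {black, green, grey, purple, teal, white, yellow} — 7 values for 7 variables — and black appears only in x_6's list, so x_6 = black.
The 6 still-open variables draw from only 6 values {green, grey, purple, teal, white, yellow}, so each is used; only x_4 can be green, hence x_4 = green.
x_3 and x_8 share exactly the 2 values {grey, teal}; by pigeonhole those values go to them, so strike grey, teal from x_2, x_5, x_7.
So x_2 = purple.

purple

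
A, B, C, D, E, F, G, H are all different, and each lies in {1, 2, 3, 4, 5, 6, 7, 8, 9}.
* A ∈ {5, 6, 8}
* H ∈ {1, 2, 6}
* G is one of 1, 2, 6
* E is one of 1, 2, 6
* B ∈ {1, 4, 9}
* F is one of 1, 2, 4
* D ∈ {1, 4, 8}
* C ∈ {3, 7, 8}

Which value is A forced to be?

E, G, H between them cover only {1, 2, 6} — a naked triple. Remove those values from A, B, D, F.
F's domain is down to {4}, so F = 4. Strike 4 from B, D.
B has just one choice, so B = 9.
D's domain is down to {8}, so D = 8. Strike 8 from A, C.
So A = 5.

5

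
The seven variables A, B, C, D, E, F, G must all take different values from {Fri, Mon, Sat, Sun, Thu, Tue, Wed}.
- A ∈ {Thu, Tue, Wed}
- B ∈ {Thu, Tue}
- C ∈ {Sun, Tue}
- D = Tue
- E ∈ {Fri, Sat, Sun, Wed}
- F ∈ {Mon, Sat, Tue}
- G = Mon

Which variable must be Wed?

A

D's domain is down to {Tue}, so D = Tue. Eliminate Tue elsewhere: A, B, C, F.
That leaves G = Mon. Strike Mon from F.
B must be Thu (only option left). Eliminate Thu elsewhere: A.
So Wed goes to A.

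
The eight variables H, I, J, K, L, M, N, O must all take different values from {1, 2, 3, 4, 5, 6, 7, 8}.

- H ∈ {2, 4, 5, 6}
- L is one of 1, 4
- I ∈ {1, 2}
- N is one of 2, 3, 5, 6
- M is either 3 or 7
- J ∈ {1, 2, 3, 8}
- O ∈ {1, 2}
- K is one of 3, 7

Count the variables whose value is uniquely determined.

2

The 8 variables together cover exactly {1, 2, 3, 4, 5, 6, 7, 8} — 8 values for 8 variables — and 8 appears only in J's list, so J = 8.
I and O share exactly the 2 values {1, 2}; by pigeonhole those values go to them, so strike 1, 2 from H, L, N.
L must be 4 (only option left). Remove 4 from H.
The 2 variables K and M are confined to {3, 7}, which locks those values in; drop them from N.
Determined: J=8, L=4. The other variables each still have more than one consistent value. That makes 2.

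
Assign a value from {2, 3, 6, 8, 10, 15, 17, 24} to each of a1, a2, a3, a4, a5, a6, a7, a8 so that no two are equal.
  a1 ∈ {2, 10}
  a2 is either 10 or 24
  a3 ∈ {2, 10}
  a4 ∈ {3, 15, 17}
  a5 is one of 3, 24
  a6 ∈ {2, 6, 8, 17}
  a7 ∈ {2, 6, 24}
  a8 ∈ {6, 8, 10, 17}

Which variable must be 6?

a7

Among the 8 variables, 15 fits only a4 (and all 8 values in {2, 3, 6, 8, 10, 15, 17, 24} must be used), so a4 = 15.
The 7 still-open variables draw from only 7 values {2, 3, 6, 8, 10, 17, 24}, so each is used; only a5 can be 3, hence a5 = 3.
The 2 variables a1 and a3 are confined to {2, 10}, which locks those values in; drop them from a2, a6, a7, a8.
a2 must be 24 (only option left). Strike 24 from a7.
So 6 goes to a7.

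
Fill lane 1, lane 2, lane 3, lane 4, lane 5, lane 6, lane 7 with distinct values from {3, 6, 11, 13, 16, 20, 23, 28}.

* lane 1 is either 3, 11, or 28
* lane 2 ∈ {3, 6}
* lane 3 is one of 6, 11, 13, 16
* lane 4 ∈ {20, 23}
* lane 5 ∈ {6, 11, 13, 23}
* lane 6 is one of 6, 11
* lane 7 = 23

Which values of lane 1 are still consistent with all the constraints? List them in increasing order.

lane 7's domain is down to {23}, so lane 7 = 23. Remove 23 from lane 4, lane 5.
That leaves lane 4 = 20.
No further eliminations apply; lane 1 can still be any of 3, 11, 28.

3, 11, 28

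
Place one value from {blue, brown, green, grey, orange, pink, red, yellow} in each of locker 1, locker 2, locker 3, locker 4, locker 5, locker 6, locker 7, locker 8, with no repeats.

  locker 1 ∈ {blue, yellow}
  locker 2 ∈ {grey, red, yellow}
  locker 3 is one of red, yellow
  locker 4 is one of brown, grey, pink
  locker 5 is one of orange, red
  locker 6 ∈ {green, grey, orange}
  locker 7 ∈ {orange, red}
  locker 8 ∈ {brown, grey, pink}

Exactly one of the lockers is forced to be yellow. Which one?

The 8 variables together cover exactly {blue, brown, green, grey, orange, pink, red, yellow} — 8 values for 8 variables — and blue appears only in locker 1's list, so locker 1 = blue.
The 7 still-open variables together cover exactly {brown, green, grey, orange, pink, red, yellow} — 7 values for 7 variables — and green appears only in locker 6's list, so locker 6 = green.
locker 5 and locker 7 share exactly the 2 values {orange, red}; by pigeonhole those values go to them, so strike orange, red from locker 2, locker 3.
So yellow goes to locker 3.

locker 3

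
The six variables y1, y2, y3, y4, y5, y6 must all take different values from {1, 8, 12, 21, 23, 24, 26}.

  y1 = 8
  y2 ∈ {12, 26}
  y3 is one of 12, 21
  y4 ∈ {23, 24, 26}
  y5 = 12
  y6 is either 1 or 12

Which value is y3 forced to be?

y1's domain is down to {8}, so y1 = 8.
y5's domain is down to {12}, so y5 = 12. Strike 12 from y2, y3, y6.
So y3 = 21.

21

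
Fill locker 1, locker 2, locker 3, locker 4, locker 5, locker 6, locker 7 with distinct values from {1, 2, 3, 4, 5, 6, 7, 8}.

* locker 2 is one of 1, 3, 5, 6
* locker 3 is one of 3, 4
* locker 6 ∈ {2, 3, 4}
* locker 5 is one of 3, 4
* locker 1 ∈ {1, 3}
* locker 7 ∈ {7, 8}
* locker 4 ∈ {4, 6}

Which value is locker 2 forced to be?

5

The 2 variables locker 3 and locker 5 are confined to {3, 4}, which locks those values in; drop them from locker 1, locker 2, locker 4, locker 6.
locker 1 must be 1 (only option left). Eliminate 1 elsewhere: locker 2.
locker 4 must be 6 (only option left). Eliminate 6 elsewhere: locker 2.
So locker 2 = 5.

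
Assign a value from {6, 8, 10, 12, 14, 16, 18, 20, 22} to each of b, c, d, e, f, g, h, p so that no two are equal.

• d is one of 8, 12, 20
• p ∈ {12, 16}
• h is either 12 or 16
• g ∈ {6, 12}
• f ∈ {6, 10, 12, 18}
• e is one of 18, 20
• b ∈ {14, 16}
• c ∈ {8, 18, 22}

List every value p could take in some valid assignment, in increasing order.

h and p between them cover only {12, 16} — a naked pair. Remove those values from b, d, f, g.
b's domain is down to {14}, so b = 14.
g must be 6 (only option left). Strike 6 from f.
No further eliminations apply; p can still be any of 12, 16.

12, 16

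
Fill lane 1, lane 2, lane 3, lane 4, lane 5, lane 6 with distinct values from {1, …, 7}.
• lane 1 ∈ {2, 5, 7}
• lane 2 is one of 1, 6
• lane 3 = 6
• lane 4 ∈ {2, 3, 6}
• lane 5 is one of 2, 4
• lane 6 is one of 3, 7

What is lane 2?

lane 3's domain is down to {6}, so lane 3 = 6. Eliminate 6 elsewhere: lane 2, lane 4.
So lane 2 = 1.

1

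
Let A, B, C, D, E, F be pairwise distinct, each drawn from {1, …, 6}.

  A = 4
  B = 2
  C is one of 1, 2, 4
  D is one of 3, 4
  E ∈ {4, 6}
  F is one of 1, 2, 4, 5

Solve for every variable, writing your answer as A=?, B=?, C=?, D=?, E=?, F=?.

A=4, B=2, C=1, D=3, E=6, F=5

A's domain is down to {4}, so A = 4. So C, D, E, F can't be 4.
That leaves B = 2. Eliminate 2 elsewhere: C, F.
That leaves C = 1. Strike 1 from F.
D must be 3 (only option left).
E's domain is down to {6}, so E = 6.
That leaves F = 5.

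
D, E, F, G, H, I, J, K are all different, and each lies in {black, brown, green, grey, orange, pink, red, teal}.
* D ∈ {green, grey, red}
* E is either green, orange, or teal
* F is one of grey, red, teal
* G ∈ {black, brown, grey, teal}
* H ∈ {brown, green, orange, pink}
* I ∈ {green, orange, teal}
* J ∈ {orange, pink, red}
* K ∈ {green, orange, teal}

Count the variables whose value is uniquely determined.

3

The 8 variables together cover exactly {black, brown, green, grey, orange, pink, red, teal} — 8 values for 8 variables — and black appears only in G's list, so G = black.
The 7 still-open variables together cover exactly {brown, green, grey, orange, pink, red, teal} — 7 values for 7 variables — and brown appears only in H's list, so H = brown.
Among the 6 still-open variables, pink fits only J (and all 6 values in {green, grey, orange, pink, red, teal} must be used), so J = pink.
E, I, K share exactly the 3 values {green, orange, teal}; by pigeonhole those values go to them, so strike green, orange, teal from D, F.
Determined: G=black, H=brown, J=pink. The other variables each still have more than one consistent value. That makes 3.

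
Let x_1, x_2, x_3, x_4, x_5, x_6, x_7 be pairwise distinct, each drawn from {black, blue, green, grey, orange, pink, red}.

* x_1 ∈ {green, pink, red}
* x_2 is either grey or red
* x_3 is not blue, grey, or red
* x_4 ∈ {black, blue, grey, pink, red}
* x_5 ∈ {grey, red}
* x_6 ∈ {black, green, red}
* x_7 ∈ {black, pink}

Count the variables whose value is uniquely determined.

The 7 variables draw from only 7 values {black, blue, green, grey, orange, pink, red}, so each is used; only x_4 can be blue, hence x_4 = blue.
The 6 still-open variables draw from only 6 values {black, green, grey, orange, pink, red}, so each is used; only x_3 can be orange, hence x_3 = orange.
x_2 and x_5 between them cover only {grey, red} — a naked pair. Remove those values from x_1, x_6.
Determined: x_3=orange, x_4=blue. The other variables each still have more than one consistent value. That makes 2.

2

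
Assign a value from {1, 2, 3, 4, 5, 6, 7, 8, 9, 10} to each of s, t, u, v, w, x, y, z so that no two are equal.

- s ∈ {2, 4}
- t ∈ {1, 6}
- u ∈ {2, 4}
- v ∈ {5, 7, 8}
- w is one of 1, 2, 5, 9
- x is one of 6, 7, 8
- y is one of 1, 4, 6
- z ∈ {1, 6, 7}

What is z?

7

The 8 variables together cover exactly {1, 2, 4, 5, 6, 7, 8, 9} — 8 values for 8 variables — and 9 appears only in w's list, so w = 9.
Among the 7 still-open variables, 5 fits only v (and all 7 values in {1, 2, 4, 5, 6, 7, 8} must be used), so v = 5.
The 6 still-open variables draw from only 6 values {1, 2, 4, 6, 7, 8}, so each is used; only x can be 8, hence x = 8.
The 5 still-open variables draw from only 5 values {1, 2, 4, 6, 7}, so each is used; only z can be 7, hence z = 7.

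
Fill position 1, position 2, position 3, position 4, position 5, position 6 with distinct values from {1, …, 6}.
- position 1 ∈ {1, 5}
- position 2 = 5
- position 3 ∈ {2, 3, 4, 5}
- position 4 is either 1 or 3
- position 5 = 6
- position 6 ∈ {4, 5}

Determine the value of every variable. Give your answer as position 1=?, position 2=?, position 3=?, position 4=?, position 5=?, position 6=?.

position 2's domain is down to {5}, so position 2 = 5. Remove 5 from position 1, position 3, position 6.
position 5's domain is down to {6}, so position 5 = 6.
position 6 must be 4 (only option left). Eliminate 4 elsewhere: position 3.
position 1 has just one choice, so position 1 = 1. Strike 1 from position 4.
position 4 has just one choice, so position 4 = 3. Remove 3 from position 3.
position 3 must be 2 (only option left).

position 1=1, position 2=5, position 3=2, position 4=3, position 5=6, position 6=4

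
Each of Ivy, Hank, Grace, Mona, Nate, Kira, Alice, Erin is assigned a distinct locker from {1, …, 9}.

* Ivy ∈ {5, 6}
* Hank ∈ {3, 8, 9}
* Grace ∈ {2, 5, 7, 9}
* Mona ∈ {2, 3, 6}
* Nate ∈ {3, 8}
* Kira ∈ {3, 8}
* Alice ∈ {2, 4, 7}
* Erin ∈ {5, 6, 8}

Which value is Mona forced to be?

The 8 variables draw from only 8 values {2, 3, 4, 5, 6, 7, 8, 9}, so each is used; only Alice can be 4, hence Alice = 4.
The 7 still-open variables together cover exactly {2, 3, 5, 6, 7, 8, 9} — 7 values for 7 variables — and 7 appears only in Grace's list, so Grace = 7.
The 6 still-open variables draw from only 6 values {2, 3, 5, 6, 8, 9}, so each is used; only Mona can be 2, hence Mona = 2.

2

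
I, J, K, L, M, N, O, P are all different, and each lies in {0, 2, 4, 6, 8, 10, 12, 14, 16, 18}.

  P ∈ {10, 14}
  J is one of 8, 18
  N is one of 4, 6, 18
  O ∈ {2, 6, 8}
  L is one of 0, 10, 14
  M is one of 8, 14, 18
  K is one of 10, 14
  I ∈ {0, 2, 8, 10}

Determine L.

Among the 8 variables, 4 fits only N (and all 8 values in {0, 2, 4, 6, 8, 10, 14, 18} must be used), so N = 4.
The 7 still-open variables together cover exactly {0, 2, 6, 8, 10, 14, 18} — 7 values for 7 variables — and 6 appears only in O's list, so O = 6.
The 6 still-open variables together cover exactly {0, 2, 8, 10, 14, 18} — 6 values for 6 variables — and 2 appears only in I's list, so I = 2.
The 5 still-open variables together cover exactly {0, 8, 10, 14, 18} — 5 values for 5 variables — and 0 appears only in L's list, so L = 0.

0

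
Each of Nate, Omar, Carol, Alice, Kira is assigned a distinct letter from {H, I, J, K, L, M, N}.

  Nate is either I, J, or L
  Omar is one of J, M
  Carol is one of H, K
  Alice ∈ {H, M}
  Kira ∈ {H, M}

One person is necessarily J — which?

Alice and Kira share exactly the 2 values {H, M}; by pigeonhole those values go to them, so strike H, M from Omar, Carol.
So J goes to Omar.

Omar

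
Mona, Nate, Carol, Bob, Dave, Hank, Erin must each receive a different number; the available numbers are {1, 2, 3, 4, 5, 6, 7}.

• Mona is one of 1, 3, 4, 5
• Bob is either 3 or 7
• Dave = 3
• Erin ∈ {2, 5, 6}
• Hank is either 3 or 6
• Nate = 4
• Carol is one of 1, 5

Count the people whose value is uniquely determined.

5

Nate must be 4 (only option left). Remove 4 from Mona.
That leaves Dave = 3. Eliminate 3 elsewhere: Mona, Bob, Hank.
That leaves Hank = 6. Remove 6 from Erin.
Bob must be 7 (only option left).
The 3 still-open variables together cover exactly {1, 2, 5} — 3 values for 3 variables — and 2 appears only in Erin's list, so Erin = 2.
Determined: Nate=4, Bob=7, Dave=3, Hank=6, Erin=2. The other people each still have more than one consistent value. That makes 5.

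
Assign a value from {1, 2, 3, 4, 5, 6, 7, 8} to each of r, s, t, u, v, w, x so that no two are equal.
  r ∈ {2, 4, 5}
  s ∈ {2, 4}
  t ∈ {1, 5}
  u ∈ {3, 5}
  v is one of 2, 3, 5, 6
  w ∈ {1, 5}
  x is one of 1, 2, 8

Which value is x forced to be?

The 7 variables draw from only 7 values {1, 2, 3, 4, 5, 6, 8}, so each is used; only v can be 6, hence v = 6.
The 6 still-open variables together cover exactly {1, 2, 3, 4, 5, 8} — 6 values for 6 variables — and 3 appears only in u's list, so u = 3.
The 5 still-open variables together cover exactly {1, 2, 4, 5, 8} — 5 values for 5 variables — and 8 appears only in x's list, so x = 8.

8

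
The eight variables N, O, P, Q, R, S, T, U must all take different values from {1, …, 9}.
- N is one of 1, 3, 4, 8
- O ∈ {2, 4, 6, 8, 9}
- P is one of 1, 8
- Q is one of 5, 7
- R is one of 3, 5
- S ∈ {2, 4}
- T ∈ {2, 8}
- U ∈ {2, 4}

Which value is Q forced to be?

S and U share exactly the 2 values {2, 4}; by pigeonhole those values go to them, so strike 2, 4 from N, O, T.
T must be 8 (only option left). Strike 8 from N, O, P.
P must be 1 (only option left). Remove 1 from N.
N must be 3 (only option left). Remove 3 from R.
R has just one choice, so R = 5. Eliminate 5 elsewhere: Q.
So Q = 7.

7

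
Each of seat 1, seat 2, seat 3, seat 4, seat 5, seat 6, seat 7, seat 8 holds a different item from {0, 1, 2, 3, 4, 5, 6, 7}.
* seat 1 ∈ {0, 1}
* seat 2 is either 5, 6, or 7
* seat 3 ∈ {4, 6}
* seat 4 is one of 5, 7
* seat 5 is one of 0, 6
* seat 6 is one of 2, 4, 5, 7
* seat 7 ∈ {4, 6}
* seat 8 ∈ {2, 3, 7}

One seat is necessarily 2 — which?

The 8 variables together cover exactly {0, 1, 2, 3, 4, 5, 6, 7} — 8 values for 8 variables — and 1 appears only in seat 1's list, so seat 1 = 1.
The 7 still-open variables together cover exactly {0, 2, 3, 4, 5, 6, 7} — 7 values for 7 variables — and 0 appears only in seat 5's list, so seat 5 = 0.
The 6 still-open variables draw from only 6 values {2, 3, 4, 5, 6, 7}, so each is used; only seat 8 can be 3, hence seat 8 = 3.
The 5 still-open variables together cover exactly {2, 4, 5, 6, 7} — 5 values for 5 variables — and 2 appears only in seat 6's list, so seat 6 = 2.

seat 6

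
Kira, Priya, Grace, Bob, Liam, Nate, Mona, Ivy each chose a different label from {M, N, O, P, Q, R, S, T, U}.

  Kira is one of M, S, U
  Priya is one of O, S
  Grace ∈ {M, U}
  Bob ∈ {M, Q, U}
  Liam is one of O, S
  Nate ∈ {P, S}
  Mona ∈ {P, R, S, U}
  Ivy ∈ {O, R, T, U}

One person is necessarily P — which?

Nate

The 8 variables draw from only 8 values {M, O, P, Q, R, S, T, U}, so each is used; only Bob can be Q, hence Bob = Q.
Among the 7 still-open variables, T fits only Ivy (and all 7 values in {M, O, P, R, S, T, U} must be used), so Ivy = T.
The 6 still-open variables together cover exactly {M, O, P, R, S, U} — 6 values for 6 variables — and R appears only in Mona's list, so Mona = R.
Among the 5 still-open variables, P fits only Nate (and all 5 values in {M, O, P, S, U} must be used), so Nate = P.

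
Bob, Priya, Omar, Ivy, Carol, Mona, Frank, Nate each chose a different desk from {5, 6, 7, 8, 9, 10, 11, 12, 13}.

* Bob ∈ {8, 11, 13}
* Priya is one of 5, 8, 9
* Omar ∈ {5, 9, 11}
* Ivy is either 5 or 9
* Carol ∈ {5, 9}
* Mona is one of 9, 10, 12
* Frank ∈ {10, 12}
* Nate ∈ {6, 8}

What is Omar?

The 8 variables together cover exactly {5, 6, 8, 9, 10, 11, 12, 13} — 8 values for 8 variables — and 6 appears only in Nate's list, so Nate = 6.
The 7 still-open variables draw from only 7 values {5, 8, 9, 10, 11, 12, 13}, so each is used; only Bob can be 13, hence Bob = 13.
The 6 still-open variables together cover exactly {5, 8, 9, 10, 11, 12} — 6 values for 6 variables — and 8 appears only in Priya's list, so Priya = 8.
The 5 still-open variables draw from only 5 values {5, 9, 10, 11, 12}, so each is used; only Omar can be 11, hence Omar = 11.

11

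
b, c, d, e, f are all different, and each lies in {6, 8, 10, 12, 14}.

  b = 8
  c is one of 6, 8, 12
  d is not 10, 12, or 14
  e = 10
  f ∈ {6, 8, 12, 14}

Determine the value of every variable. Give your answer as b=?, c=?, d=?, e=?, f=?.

b's domain is down to {8}, so b = 8. Strike 8 from c, d, f.
d has just one choice, so d = 6. Strike 6 from c, f.
e has just one choice, so e = 10.
That leaves c = 12. So f can't be 12.
f has just one choice, so f = 14.

b=8, c=12, d=6, e=10, f=14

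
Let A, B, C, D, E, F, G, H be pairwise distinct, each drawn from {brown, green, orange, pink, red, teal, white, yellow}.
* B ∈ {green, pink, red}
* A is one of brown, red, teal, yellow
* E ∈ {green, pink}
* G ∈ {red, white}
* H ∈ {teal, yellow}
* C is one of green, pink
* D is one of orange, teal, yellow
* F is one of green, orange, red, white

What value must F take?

orange

Among the 8 variables, brown fits only A (and all 8 values in {brown, green, orange, pink, red, teal, white, yellow} must be used), so A = brown.
C and E between them cover only {green, pink} — a naked pair. Remove those values from B, F.
B's domain is down to {red}, so B = red. Eliminate red elsewhere: F, G.
That leaves G = white. Eliminate white elsewhere: F.
So F = orange.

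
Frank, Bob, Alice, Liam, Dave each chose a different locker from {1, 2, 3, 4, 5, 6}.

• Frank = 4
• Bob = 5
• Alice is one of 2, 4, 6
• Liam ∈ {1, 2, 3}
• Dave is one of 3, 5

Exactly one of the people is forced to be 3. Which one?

Frank must be 4 (only option left). Eliminate 4 elsewhere: Alice.
Bob's domain is down to {5}, so Bob = 5. Eliminate 5 elsewhere: Dave.
So 3 goes to Dave.

Dave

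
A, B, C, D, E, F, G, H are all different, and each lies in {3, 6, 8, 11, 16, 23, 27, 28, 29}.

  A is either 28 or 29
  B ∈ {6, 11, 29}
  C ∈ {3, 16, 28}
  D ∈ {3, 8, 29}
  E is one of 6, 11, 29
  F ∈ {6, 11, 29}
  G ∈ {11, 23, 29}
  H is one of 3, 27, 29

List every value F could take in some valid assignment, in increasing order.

The 3 variables B, E, F are confined to {6, 11, 29}, which locks those values in; drop them from A, D, G, H.
A's domain is down to {28}, so A = 28. So C can't be 28.
G's domain is down to {23}, so G = 23.
No further eliminations apply; F can still be any of 6, 11, 29.

6, 11, 29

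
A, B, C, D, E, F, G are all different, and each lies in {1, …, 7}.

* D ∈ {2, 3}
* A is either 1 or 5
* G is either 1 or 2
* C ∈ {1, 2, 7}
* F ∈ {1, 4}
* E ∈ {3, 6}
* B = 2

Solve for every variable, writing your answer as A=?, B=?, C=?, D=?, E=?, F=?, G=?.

B must be 2 (only option left). So C, D, G can't be 2.
D's domain is down to {3}, so D = 3. Eliminate 3 elsewhere: E.
E must be 6 (only option left).
G has just one choice, so G = 1. Remove 1 from A, C, F.
A has just one choice, so A = 5.
C has just one choice, so C = 7.
F must be 4 (only option left).

A=5, B=2, C=7, D=3, E=6, F=4, G=1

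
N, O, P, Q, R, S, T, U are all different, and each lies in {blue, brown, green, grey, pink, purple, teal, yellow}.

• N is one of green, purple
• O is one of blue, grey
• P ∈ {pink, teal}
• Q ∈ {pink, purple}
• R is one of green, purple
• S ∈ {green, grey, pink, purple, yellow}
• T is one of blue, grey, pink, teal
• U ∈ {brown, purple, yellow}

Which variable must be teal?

P

The 8 variables together cover exactly {blue, brown, green, grey, pink, purple, teal, yellow} — 8 values for 8 variables — and brown appears only in U's list, so U = brown.
Among the 7 still-open variables, yellow fits only S (and all 7 values in {blue, green, grey, pink, purple, teal, yellow} must be used), so S = yellow.
N and R share exactly the 2 values {green, purple}; by pigeonhole those values go to them, so strike green, purple from Q.
Q must be pink (only option left). Remove pink from P, T.
So teal goes to P.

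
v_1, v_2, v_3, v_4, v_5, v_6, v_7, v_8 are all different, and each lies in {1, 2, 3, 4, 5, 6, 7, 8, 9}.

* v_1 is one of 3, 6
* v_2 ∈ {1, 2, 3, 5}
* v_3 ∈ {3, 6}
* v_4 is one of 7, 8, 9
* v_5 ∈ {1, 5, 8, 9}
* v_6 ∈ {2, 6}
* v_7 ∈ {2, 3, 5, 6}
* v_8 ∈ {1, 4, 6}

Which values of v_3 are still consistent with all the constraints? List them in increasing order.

3, 6

v_1 and v_3 between them cover only {3, 6} — a naked pair. Remove those values from v_2, v_6, v_7, v_8.
v_6 has just one choice, so v_6 = 2. Remove 2 from v_2, v_7.
That leaves v_7 = 5. So v_2, v_5 can't be 5.
v_2 has just one choice, so v_2 = 1. Remove 1 from v_5, v_8.
v_8 has just one choice, so v_8 = 4.
No further eliminations apply; v_3 can still be any of 3, 6.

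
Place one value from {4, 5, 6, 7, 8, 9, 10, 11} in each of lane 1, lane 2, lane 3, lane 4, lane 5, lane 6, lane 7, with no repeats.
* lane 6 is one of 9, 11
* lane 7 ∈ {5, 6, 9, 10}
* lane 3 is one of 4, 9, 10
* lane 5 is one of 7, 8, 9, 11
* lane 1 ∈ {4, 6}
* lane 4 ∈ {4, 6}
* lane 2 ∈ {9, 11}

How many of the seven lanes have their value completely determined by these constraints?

2

lane 1 and lane 4 between them cover only {4, 6} — a naked pair. Remove those values from lane 3, lane 7.
The 2 variables lane 2 and lane 6 are confined to {9, 11}, which locks those values in; drop them from lane 3, lane 5, lane 7.
lane 3's domain is down to {10}, so lane 3 = 10. Eliminate 10 elsewhere: lane 7.
lane 7 has just one choice, so lane 7 = 5.
Determined: lane 3=10, lane 7=5. The other lanes each still have more than one consistent value. That makes 2.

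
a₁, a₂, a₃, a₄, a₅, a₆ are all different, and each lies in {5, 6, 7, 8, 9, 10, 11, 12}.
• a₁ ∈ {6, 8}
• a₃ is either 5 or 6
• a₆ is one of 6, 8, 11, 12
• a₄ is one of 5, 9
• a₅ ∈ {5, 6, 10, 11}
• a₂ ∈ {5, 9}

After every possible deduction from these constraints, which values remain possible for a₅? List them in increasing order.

10, 11

a₂ and a₄ share exactly the 2 values {5, 9}; by pigeonhole those values go to them, so strike 5, 9 from a₃, a₅.
That leaves a₃ = 6. Strike 6 from a₁, a₅, a₆.
a₁'s domain is down to {8}, so a₁ = 8. Remove 8 from a₆.
No further eliminations apply; a₅ can still be any of 10, 11.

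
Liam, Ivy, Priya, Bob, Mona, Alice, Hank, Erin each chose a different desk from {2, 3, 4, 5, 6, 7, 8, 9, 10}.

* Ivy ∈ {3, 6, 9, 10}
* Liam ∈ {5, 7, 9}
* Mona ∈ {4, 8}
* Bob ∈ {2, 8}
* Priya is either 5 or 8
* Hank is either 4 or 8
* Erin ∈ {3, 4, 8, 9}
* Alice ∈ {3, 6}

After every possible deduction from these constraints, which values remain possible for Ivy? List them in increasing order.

The 2 variables Mona and Hank are confined to {4, 8}, which locks those values in; drop them from Priya, Bob, Erin.
That leaves Priya = 5. Strike 5 from Liam.
That leaves Bob = 2.
No further eliminations apply; Ivy can still be any of 3, 6, 9, 10.

3, 6, 9, 10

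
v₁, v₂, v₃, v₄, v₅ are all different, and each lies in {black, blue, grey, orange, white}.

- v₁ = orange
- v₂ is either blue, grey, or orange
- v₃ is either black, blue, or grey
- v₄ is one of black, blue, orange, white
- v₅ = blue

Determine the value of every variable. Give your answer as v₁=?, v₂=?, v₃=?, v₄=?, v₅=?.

v₁ has just one choice, so v₁ = orange. So v₂, v₄ can't be orange.
v₅ has just one choice, so v₅ = blue. Eliminate blue elsewhere: v₂, v₃, v₄.
That leaves v₂ = grey. Remove grey from v₃.
That leaves v₃ = black. So v₄ can't be black.
v₄ has just one choice, so v₄ = white.

v₁=orange, v₂=grey, v₃=black, v₄=white, v₅=blue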